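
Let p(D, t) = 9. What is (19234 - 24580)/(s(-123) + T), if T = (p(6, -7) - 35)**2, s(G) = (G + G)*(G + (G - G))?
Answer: -2673/15467 ≈ -0.17282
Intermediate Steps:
s(G) = 2*G**2 (s(G) = (2*G)*(G + 0) = (2*G)*G = 2*G**2)
T = 676 (T = (9 - 35)**2 = (-26)**2 = 676)
(19234 - 24580)/(s(-123) + T) = (19234 - 24580)/(2*(-123)**2 + 676) = -5346/(2*15129 + 676) = -5346/(30258 + 676) = -5346/30934 = -5346*1/30934 = -2673/15467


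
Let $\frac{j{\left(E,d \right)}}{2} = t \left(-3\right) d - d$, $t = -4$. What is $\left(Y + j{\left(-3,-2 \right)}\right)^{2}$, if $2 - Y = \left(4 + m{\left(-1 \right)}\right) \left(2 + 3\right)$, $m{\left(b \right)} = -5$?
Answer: $1369$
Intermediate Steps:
$j{\left(E,d \right)} = 22 d$ ($j{\left(E,d \right)} = 2 \left(\left(-4\right) \left(-3\right) d - d\right) = 2 \left(12 d - d\right) = 2 \cdot 11 d = 22 d$)
$Y = 7$ ($Y = 2 - \left(4 - 5\right) \left(2 + 3\right) = 2 - \left(-1\right) 5 = 2 - -5 = 2 + 5 = 7$)
$\left(Y + j{\left(-3,-2 \right)}\right)^{2} = \left(7 + 22 \left(-2\right)\right)^{2} = \left(7 - 44\right)^{2} = \left(-37\right)^{2} = 1369$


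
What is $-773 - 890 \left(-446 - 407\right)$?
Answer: $758397$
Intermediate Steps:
$-773 - 890 \left(-446 - 407\right) = -773 - -759170 = -773 + 759170 = 758397$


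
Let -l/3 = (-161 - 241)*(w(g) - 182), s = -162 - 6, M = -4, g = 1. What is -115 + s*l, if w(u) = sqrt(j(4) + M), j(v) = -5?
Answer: 36874541 - 607824*I ≈ 3.6875e+7 - 6.0782e+5*I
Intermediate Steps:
w(u) = 3*I (w(u) = sqrt(-5 - 4) = sqrt(-9) = 3*I)
s = -168
l = -219492 + 3618*I (l = -3*(-161 - 241)*(3*I - 182) = -(-1206)*(-182 + 3*I) = -3*(73164 - 1206*I) = -219492 + 3618*I ≈ -2.1949e+5 + 3618.0*I)
-115 + s*l = -115 - 168*(-219492 + 3618*I) = -115 + (36874656 - 607824*I) = 36874541 - 607824*I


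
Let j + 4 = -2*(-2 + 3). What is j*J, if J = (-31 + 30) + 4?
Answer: -18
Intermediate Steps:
J = 3 (J = -1 + 4 = 3)
j = -6 (j = -4 - 2*(-2 + 3) = -4 - 2*1 = -4 - 2 = -6)
j*J = -6*3 = -18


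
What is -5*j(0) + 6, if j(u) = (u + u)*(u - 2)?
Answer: 6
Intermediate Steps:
j(u) = 2*u*(-2 + u) (j(u) = (2*u)*(-2 + u) = 2*u*(-2 + u))
-5*j(0) + 6 = -10*0*(-2 + 0) + 6 = -10*0*(-2) + 6 = -5*0 + 6 = 0 + 6 = 6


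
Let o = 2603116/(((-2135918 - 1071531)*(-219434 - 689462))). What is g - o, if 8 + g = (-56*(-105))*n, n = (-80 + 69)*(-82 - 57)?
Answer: 6552369580676076133/728809391576 ≈ 8.9905e+6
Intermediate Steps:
n = 1529 (n = -11*(-139) = 1529)
o = 650779/728809391576 (o = 2603116/((-3207449*(-908896))) = 2603116/2915237566304 = 2603116*(1/2915237566304) = 650779/728809391576 ≈ 8.9293e-7)
g = 8990512 (g = -8 - 56*(-105)*1529 = -8 + 5880*1529 = -8 + 8990520 = 8990512)
g - o = 8990512 - 1*650779/728809391576 = 8990512 - 650779/728809391576 = 6552369580676076133/728809391576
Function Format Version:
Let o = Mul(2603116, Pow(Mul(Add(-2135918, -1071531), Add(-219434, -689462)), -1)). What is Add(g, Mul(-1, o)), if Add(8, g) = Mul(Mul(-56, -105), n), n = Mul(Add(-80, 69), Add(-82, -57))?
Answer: Rational(6552369580676076133, 728809391576) ≈ 8.9905e+6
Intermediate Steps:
n = 1529 (n = Mul(-11, -139) = 1529)
o = Rational(650779, 728809391576) (o = Mul(2603116, Pow(Mul(-3207449, -908896), -1)) = Mul(2603116, Pow(2915237566304, -1)) = Mul(2603116, Rational(1, 2915237566304)) = Rational(650779, 728809391576) ≈ 8.9293e-7)
g = 8990512 (g = Add(-8, Mul(Mul(-56, -105), 1529)) = Add(-8, Mul(5880, 1529)) = Add(-8, 8990520) = 8990512)
Add(g, Mul(-1, o)) = Add(8990512, Mul(-1, Rational(650779, 728809391576))) = Add(8990512, Rational(-650779, 728809391576)) = Rational(6552369580676076133, 728809391576)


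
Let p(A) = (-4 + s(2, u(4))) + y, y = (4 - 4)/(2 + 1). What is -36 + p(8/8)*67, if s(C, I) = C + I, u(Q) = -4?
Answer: -438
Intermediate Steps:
y = 0 (y = 0/3 = 0*(⅓) = 0)
p(A) = -6 (p(A) = (-4 + (2 - 4)) + 0 = (-4 - 2) + 0 = -6 + 0 = -6)
-36 + p(8/8)*67 = -36 - 6*67 = -36 - 402 = -438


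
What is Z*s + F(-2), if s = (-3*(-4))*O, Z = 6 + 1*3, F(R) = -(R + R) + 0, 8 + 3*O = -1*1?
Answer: -320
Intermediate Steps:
O = -3 (O = -8/3 + (-1*1)/3 = -8/3 + (1/3)*(-1) = -8/3 - 1/3 = -3)
F(R) = -2*R (F(R) = -2*R + 0 = -2*R)
Z = 9 (Z = 6 + 3 = 9)
s = -36 (s = -3*(-4)*(-3) = 12*(-3) = -36)
Z*s + F(-2) = 9*(-36) - 2*(-2) = -324 + 4 = -320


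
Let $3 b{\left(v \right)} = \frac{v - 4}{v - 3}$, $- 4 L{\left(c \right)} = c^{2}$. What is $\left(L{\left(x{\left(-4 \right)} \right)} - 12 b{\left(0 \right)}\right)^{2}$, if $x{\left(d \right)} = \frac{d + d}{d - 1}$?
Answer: $\frac{200704}{5625} \approx 35.681$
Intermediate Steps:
$x{\left(d \right)} = \frac{2 d}{-1 + d}$
$L{\left(c \right)} = - \frac{c^{2}}{4}$
$b{\left(v \right)} = \frac{-4 + v}{3 \left(-3 + v\right)}$ ($b{\left(v \right)} = \frac{\left(v - 4\right) \frac{1}{v - 3}}{3} = \frac{\left(-4 + v\right) \frac{1}{-3 + v}}{3} = \frac{\frac{1}{-3 + v} \left(-4 + v\right)}{3} = \frac{-4 + v}{3 \left(-3 + v\right)}$)
$\left(L{\left(x{\left(-4 \right)} \right)} - 12 b{\left(0 \right)}\right)^{2} = \left(- \frac{\left(2 \left(-4\right) \frac{1}{-1 - 4}\right)^{2}}{4} - 12 \frac{-4 + 0}{3 \left(-3 + 0\right)}\right)^{2} = \left(- \frac{\left(2 \left(-4\right) \frac{1}{-5}\right)^{2}}{4} - 12 \cdot \frac{1}{3} \frac{1}{-3} \left(-4\right)\right)^{2} = \left(- \frac{\left(2 \left(-4\right) \left(- \frac{1}{5}\right)\right)^{2}}{4} - 12 \cdot \frac{1}{3} \left(- \frac{1}{3}\right) \left(-4\right)\right)^{2} = \left(- \frac{\left(\frac{8}{5}\right)^{2}}{4} - \frac{16}{3}\right)^{2} = \left(\left(- \frac{1}{4}\right) \frac{64}{25} - \frac{16}{3}\right)^{2} = \left(- \frac{16}{25} - \frac{16}{3}\right)^{2} = \left(- \frac{448}{75}\right)^{2} = \frac{200704}{5625}$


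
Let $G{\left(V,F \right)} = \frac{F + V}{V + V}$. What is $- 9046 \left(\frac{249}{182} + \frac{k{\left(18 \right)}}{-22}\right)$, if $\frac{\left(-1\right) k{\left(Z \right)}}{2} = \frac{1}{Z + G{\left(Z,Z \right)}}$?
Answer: $- \frac{236204629}{19019} \approx -12419.0$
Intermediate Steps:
$G{\left(V,F \right)} = \frac{F + V}{2 V}$
$k{\left(Z \right)} = - \frac{2}{1 + Z}$ ($k{\left(Z \right)} = - \frac{2}{Z + \frac{Z + Z}{2 Z}} = - \frac{2}{Z + \frac{2 Z}{2 Z}} = - \frac{2}{Z + 1} = - \frac{2}{1 + Z}$)
$- 9046 \left(\frac{249}{182} + \frac{k{\left(18 \right)}}{-22}\right) = - 9046 \left(\frac{249}{182} + \frac{\left(-2\right) \frac{1}{1 + 18}}{-22}\right) = - 9046 \left(249 \cdot \frac{1}{182} + - \frac{2}{19} \left(- \frac{1}{22}\right)\right) = - 9046 \left(\frac{249}{182} + \left(-2\right) \frac{1}{19} \left(- \frac{1}{22}\right)\right) = - 9046 \left(\frac{249}{182} - - \frac{1}{209}\right) = - 9046 \left(\frac{249}{182} + \frac{1}{209}\right) = \left(-9046\right) \frac{52223}{38038} = - \frac{236204629}{19019}$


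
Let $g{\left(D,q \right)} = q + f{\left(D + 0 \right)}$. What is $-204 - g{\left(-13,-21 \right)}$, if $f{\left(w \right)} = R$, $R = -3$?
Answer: $-180$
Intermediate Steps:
$f{\left(w \right)} = -3$
$g{\left(D,q \right)} = -3 + q$ ($g{\left(D,q \right)} = q - 3 = -3 + q$)
$-204 - g{\left(-13,-21 \right)} = -204 - \left(-3 - 21\right) = -204 - -24 = -204 + 24 = -180$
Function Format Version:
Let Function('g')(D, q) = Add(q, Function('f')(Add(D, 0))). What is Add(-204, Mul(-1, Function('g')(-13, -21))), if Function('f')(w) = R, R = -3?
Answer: -180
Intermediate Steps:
Function('f')(w) = -3
Function('g')(D, q) = Add(-3, q) (Function('g')(D, q) = Add(q, -3) = Add(-3, q))
Add(-204, Mul(-1, Function('g')(-13, -21))) = Add(-204, Mul(-1, Add(-3, -21))) = Add(-204, Mul(-1, -24)) = Add(-204, 24) = -180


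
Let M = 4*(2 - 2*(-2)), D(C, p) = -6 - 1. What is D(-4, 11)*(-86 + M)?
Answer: 434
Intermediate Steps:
D(C, p) = -7
M = 24 (M = 4*(2 + 4) = 4*6 = 24)
D(-4, 11)*(-86 + M) = -7*(-86 + 24) = -7*(-62) = 434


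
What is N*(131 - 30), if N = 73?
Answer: 7373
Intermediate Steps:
N*(131 - 30) = 73*(131 - 30) = 73*101 = 7373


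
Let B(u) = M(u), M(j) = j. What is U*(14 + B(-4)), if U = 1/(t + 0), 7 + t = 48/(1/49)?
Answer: 2/469 ≈ 0.0042644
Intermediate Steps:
B(u) = u
t = 2345 (t = -7 + 48/(1/49) = -7 + 48*49 = -7 + 2352 = 2345)
U = 1/2345 (U = 1/(2345 + 0) = 1/2345 ≈ 0.00042644)
U*(14 + B(-4)) = (14 - 4)/2345 = (1/2345)*10 = 2/469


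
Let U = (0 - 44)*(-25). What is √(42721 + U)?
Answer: 9*√541 ≈ 209.33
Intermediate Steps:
U = 1100 (U = -44*(-25) = 1100)
√(42721 + U) = √(42721 + 1100) = √43821 = 9*√541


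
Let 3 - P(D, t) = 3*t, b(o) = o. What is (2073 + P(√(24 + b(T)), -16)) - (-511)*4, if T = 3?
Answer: 4168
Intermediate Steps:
P(D, t) = 3 - 3*t
(2073 + P(√(24 + b(T)), -16)) - (-511)*4 = (2073 + (3 - 3*(-16))) - (-511)*4 = (2073 + (3 + 48)) - 1*(-2044) = (2073 + 51) + 2044 = 2124 + 2044 = 4168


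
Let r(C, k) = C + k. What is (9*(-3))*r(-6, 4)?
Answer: 54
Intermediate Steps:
(9*(-3))*r(-6, 4) = (9*(-3))*(-6 + 4) = -27*(-2) = 54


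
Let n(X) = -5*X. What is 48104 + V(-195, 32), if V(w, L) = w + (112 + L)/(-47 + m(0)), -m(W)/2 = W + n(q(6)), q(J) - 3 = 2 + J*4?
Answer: 1293559/27 ≈ 47910.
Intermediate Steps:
q(J) = 5 + 4*J (q(J) = 3 + (2 + J*4) = 3 + (2 + 4*J) = 5 + 4*J)
m(W) = 290 - 2*W (m(W) = -2*(W - 5*(5 + 4*6)) = -2*(W - 5*(5 + 24)) = -2*(W - 5*29) = -2*(W - 145) = -2*(-145 + W) = 290 - 2*W)
V(w, L) = 112/243 + w + L/243 (V(w, L) = w + (112 + L)/(-47 + (290 - 2*0)) = w + (112 + L)/(-47 + (290 + 0)) = w + (112 + L)/(-47 + 290) = w + (112 + L)/243 = w + (112 + L)*(1/243) = w + (112/243 + L/243) = 112/243 + w + L/243)
48104 + V(-195, 32) = 48104 + (112/243 - 195 + (1/243)*32) = 48104 + (112/243 - 195 + 32/243) = 48104 - 5249/27 = 1293559/27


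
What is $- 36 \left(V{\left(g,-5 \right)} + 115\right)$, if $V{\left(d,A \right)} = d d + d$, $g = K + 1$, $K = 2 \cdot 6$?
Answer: $-10692$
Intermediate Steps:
$K = 12$
$g = 13$ ($g = 12 + 1 = 13$)
$V{\left(d,A \right)} = d + d^{2}$ ($V{\left(d,A \right)} = d^{2} + d = d + d^{2}$)
$- 36 \left(V{\left(g,-5 \right)} + 115\right) = - 36 \left(13 \left(1 + 13\right) + 115\right) = - 36 \left(13 \cdot 14 + 115\right) = - 36 \left(182 + 115\right) = \left(-36\right) 297 = -10692$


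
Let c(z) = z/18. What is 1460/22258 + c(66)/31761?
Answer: 69679009/1060404507 ≈ 0.065710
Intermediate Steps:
c(z) = z/18 (c(z) = z*(1/18) = z/18)
1460/22258 + c(66)/31761 = 1460/22258 + ((1/18)*66)/31761 = 1460*(1/22258) + (11/3)*(1/31761) = 730/11129 + 11/95283 = 69679009/1060404507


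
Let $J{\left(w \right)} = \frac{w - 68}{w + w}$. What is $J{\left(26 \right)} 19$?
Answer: $- \frac{399}{26} \approx -15.346$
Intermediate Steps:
$J{\left(w \right)} = \frac{-68 + w}{2 w}$
$J{\left(26 \right)} 19 = \frac{-68 + 26}{2 \cdot 26} \cdot 19 = \frac{1}{2} \cdot \frac{1}{26} \left(-42\right) 19 = \left(- \frac{21}{26}\right) 19 = - \frac{399}{26}$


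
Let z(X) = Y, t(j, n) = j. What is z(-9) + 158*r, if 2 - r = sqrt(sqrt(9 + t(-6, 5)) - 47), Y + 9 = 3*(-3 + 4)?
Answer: 310 - 158*sqrt(-47 + sqrt(3)) ≈ 310.0 - 1063.0*I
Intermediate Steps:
Y = -6 (Y = -9 + 3*(-3 + 4) = -9 + 3*1 = -9 + 3 = -6)
z(X) = -6
r = 2 - sqrt(-47 + sqrt(3)) (r = 2 - sqrt(sqrt(9 - 6) - 47) = 2 - sqrt(sqrt(3) - 47) = 2 - sqrt(-47 + sqrt(3)) ≈ 2.0 - 6.7281*I)
z(-9) + 158*r = -6 + 158*(2 - sqrt(-47 + sqrt(3))) = -6 + (316 - 158*sqrt(-47 + sqrt(3))) = 310 - 158*sqrt(-47 + sqrt(3))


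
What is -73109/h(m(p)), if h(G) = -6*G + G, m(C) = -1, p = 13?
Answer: -73109/5 ≈ -14622.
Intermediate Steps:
h(G) = -5*G
-73109/h(m(p)) = -73109/((-5*(-1))) = -73109/5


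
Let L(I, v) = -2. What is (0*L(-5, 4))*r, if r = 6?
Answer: 0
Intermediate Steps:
(0*L(-5, 4))*r = (0*(-2))*6 = 0*6 = 0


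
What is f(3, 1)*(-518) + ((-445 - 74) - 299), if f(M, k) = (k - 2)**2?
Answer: -1336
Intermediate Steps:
f(M, k) = (-2 + k)**2
f(3, 1)*(-518) + ((-445 - 74) - 299) = (-2 + 1)**2*(-518) + ((-445 - 74) - 299) = (-1)**2*(-518) + (-519 - 299) = 1*(-518) - 818 = -518 - 818 = -1336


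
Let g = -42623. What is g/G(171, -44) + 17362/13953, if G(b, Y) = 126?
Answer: -28215767/83718 ≈ -337.03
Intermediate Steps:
g/G(171, -44) + 17362/13953 = -42623/126 + 17362/13953 = -42623*1/126 + 17362*(1/13953) = -6089/18 + 17362/13953 = -28215767/83718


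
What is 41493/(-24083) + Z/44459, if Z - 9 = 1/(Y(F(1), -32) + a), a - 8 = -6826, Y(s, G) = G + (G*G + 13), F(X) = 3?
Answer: -10722197923103/6224014541861 ≈ -1.7227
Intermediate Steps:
Y(s, G) = 13 + G + G² (Y(s, G) = G + (G² + 13) = G + (13 + G²) = 13 + G + G²)
a = -6818 (a = 8 - 6826 = -6818)
Z = 52316/5813 (Z = 9 + 1/((13 - 32 + (-32)²) - 6818) = 9 + 1/((13 - 32 + 1024) - 6818) = 9 + 1/(1005 - 6818) = 9 + 1/(-5813) = 9 - 1/5813 = 52316/5813 ≈ 8.9998)
41493/(-24083) + Z/44459 = 41493/(-24083) + (52316/5813)/44459 = 41493*(-1/24083) + (52316/5813)*(1/44459) = -41493/24083 + 52316/258440167 = -10722197923103/6224014541861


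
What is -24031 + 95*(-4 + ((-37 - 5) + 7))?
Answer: -27736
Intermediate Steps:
-24031 + 95*(-4 + ((-37 - 5) + 7)) = -24031 + 95*(-4 + (-42 + 7)) = -24031 + 95*(-4 - 35) = -24031 + 95*(-39) = -24031 - 3705 = -27736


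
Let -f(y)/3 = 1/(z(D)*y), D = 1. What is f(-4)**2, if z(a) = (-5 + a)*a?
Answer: 9/256 ≈ 0.035156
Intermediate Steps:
z(a) = a*(-5 + a)
f(y) = 3/(4*y) (f(y) = -3/((1*(-5 + 1))*y) = -3/((1*(-4))*y) = -3/((-4)*y) = -(-3)/(4*y) = 3/(4*y))
f(-4)**2 = ((3/4)/(-4))**2 = ((3/4)*(-1/4))**2 = (-3/16)**2 = 9/256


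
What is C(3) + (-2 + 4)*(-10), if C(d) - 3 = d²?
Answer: -8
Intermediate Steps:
C(d) = 3 + d²
C(3) + (-2 + 4)*(-10) = (3 + 3²) + (-2 + 4)*(-10) = (3 + 9) + 2*(-10) = 12 - 20 = -8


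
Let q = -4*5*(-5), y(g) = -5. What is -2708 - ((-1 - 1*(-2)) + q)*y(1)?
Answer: -2203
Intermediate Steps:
q = 100 (q = -20*(-5) = 100)
-2708 - ((-1 - 1*(-2)) + q)*y(1) = -2708 - ((-1 - 1*(-2)) + 100)*(-5) = -2708 - ((-1 + 2) + 100)*(-5) = -2708 - (1 + 100)*(-5) = -2708 - 101*(-5) = -2708 - 1*(-505) = -2708 + 505 = -2203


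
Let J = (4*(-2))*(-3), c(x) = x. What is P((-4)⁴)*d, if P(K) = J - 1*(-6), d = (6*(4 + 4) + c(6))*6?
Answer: 9720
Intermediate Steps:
J = 24 (J = -8*(-3) = 24)
d = 324 (d = (6*(4 + 4) + 6)*6 = (6*8 + 6)*6 = (48 + 6)*6 = 54*6 = 324)
P(K) = 30 (P(K) = 24 - 1*(-6) = 24 + 6 = 30)
P((-4)⁴)*d = 30*324 = 9720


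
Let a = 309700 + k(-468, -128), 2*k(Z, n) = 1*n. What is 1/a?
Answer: 1/309636 ≈ 3.2296e-6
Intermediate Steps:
k(Z, n) = n/2 (k(Z, n) = (1*n)/2 = n/2)
a = 309636 (a = 309700 + (½)*(-128) = 309700 - 64 = 309636)
1/a = 1/309636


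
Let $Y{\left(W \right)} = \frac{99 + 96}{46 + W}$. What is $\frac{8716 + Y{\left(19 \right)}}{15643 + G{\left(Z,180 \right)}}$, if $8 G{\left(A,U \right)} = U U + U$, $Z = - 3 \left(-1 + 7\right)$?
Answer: $\frac{17438}{39431} \approx 0.44224$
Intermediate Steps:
$Z = -18$ ($Z = \left(-3\right) 6 = -18$)
$G{\left(A,U \right)} = \frac{U}{8} + \frac{U^{2}}{8}$ ($G{\left(A,U \right)} = \frac{U U + U}{8} = \frac{U^{2} + U}{8} = \frac{U + U^{2}}{8} = \frac{U}{8} + \frac{U^{2}}{8}$)
$Y{\left(W \right)} = \frac{195}{46 + W}$
$\frac{8716 + Y{\left(19 \right)}}{15643 + G{\left(Z,180 \right)}} = \frac{8716 + \frac{195}{46 + 19}}{15643 + \frac{1}{8} \cdot 180 \left(1 + 180\right)} = \frac{8716 + \frac{195}{65}}{15643 + \frac{1}{8} \cdot 180 \cdot 181} = \frac{8716 + 195 \cdot \frac{1}{65}}{15643 + \frac{8145}{2}} = \frac{8716 + 3}{\frac{39431}{2}} = 8719 \cdot \frac{2}{39431} = \frac{17438}{39431}$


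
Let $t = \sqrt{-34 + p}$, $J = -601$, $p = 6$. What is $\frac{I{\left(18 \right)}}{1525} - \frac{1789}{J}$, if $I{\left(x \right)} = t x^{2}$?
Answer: $\frac{1789}{601} + \frac{648 i \sqrt{7}}{1525} \approx 2.9767 + 1.1242 i$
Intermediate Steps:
$t = 2 i \sqrt{7}$ ($t = \sqrt{-34 + 6} = \sqrt{-28} = 2 i \sqrt{7} \approx 5.2915 i$)
$I{\left(x \right)} = 2 i \sqrt{7} x^{2}$
$\frac{I{\left(18 \right)}}{1525} - \frac{1789}{J} = \frac{2 i \sqrt{7} \cdot 18^{2}}{1525} - \frac{1789}{-601} = 2 i \sqrt{7} \cdot 324 \cdot \frac{1}{1525} - - \frac{1789}{601} = 648 i \sqrt{7} \cdot \frac{1}{1525} + \frac{1789}{601} = \frac{648 i \sqrt{7}}{1525} + \frac{1789}{601} = \frac{1789}{601} + \frac{648 i \sqrt{7}}{1525}$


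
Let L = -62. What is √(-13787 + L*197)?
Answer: 9*I*√321 ≈ 161.25*I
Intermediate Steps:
√(-13787 + L*197) = √(-13787 - 62*197) = √(-13787 - 12214) = √(-26001) = 9*I*√321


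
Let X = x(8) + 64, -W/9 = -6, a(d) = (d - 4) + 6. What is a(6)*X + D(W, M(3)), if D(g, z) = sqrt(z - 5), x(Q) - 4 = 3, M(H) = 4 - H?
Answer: 568 + 2*I ≈ 568.0 + 2.0*I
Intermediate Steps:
x(Q) = 7 (x(Q) = 4 + 3 = 7)
a(d) = 2 + d (a(d) = (-4 + d) + 6 = 2 + d)
W = 54 (W = -9*(-6) = 54)
D(g, z) = sqrt(-5 + z)
X = 71 (X = 7 + 64 = 71)
a(6)*X + D(W, M(3)) = (2 + 6)*71 + sqrt(-5 + (4 - 1*3)) = 8*71 + sqrt(-5 + (4 - 3)) = 568 + sqrt(-5 + 1) = 568 + sqrt(-4) = 568 + 2*I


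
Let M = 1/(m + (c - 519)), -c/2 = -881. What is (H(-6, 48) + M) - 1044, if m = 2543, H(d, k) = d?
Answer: -3975299/3786 ≈ -1050.0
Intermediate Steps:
c = 1762 (c = -2*(-881) = 1762)
M = 1/3786 (M = 1/(2543 + (1762 - 519)) = 1/(2543 + 1243) = 1/3786 ≈ 0.00026413)
(H(-6, 48) + M) - 1044 = (-6 + 1/3786) - 1044 = -22715/3786 - 1044 = -3975299/3786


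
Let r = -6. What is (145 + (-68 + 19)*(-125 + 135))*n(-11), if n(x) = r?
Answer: 2070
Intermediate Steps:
n(x) = -6
(145 + (-68 + 19)*(-125 + 135))*n(-11) = (145 + (-68 + 19)*(-125 + 135))*(-6) = (145 - 49*10)*(-6) = (145 - 490)*(-6) = -345*(-6) = 2070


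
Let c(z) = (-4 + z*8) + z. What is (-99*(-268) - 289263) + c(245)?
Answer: -260530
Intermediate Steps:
c(z) = -4 + 9*z (c(z) = (-4 + 8*z) + z = -4 + 9*z)
(-99*(-268) - 289263) + c(245) = (-99*(-268) - 289263) + (-4 + 9*245) = (26532 - 289263) + (-4 + 2205) = -262731 + 2201 = -260530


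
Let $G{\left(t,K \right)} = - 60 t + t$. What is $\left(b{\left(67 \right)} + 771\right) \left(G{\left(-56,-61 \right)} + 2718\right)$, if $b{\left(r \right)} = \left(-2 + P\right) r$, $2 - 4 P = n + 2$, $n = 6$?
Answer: $3230803$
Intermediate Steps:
$P = - \frac{3}{2}$ ($P = \frac{1}{2} - \frac{6 + 2}{4} = \frac{1}{2} - 2 = - \frac{3}{2} \approx -1.5$)
$b{\left(r \right)} = - \frac{7 r}{2}$ ($b{\left(r \right)} = \left(-2 - \frac{3}{2}\right) r = - \frac{7 r}{2}$)
$G{\left(t,K \right)} = - 59 t$
$\left(b{\left(67 \right)} + 771\right) \left(G{\left(-56,-61 \right)} + 2718\right) = \left(\left(- \frac{7}{2}\right) 67 + 771\right) \left(\left(-59\right) \left(-56\right) + 2718\right) = \left(- \frac{469}{2} + 771\right) \left(3304 + 2718\right) = \frac{1073}{2} \cdot 6022 = 3230803$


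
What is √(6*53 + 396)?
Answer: √714 ≈ 26.721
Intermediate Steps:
√(6*53 + 396) = √(318 + 396) = √714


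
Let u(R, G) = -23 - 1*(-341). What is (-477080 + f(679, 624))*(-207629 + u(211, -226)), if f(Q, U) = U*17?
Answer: 96704776792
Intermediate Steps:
f(Q, U) = 17*U
u(R, G) = 318 (u(R, G) = -23 + 341 = 318)
(-477080 + f(679, 624))*(-207629 + u(211, -226)) = (-477080 + 17*624)*(-207629 + 318) = (-477080 + 10608)*(-207311) = -466472*(-207311) = 96704776792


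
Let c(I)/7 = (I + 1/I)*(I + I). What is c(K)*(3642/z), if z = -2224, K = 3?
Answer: -63735/278 ≈ -229.26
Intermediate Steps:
c(I) = 14*I*(I + 1/I) (c(I) = 7*((I + 1/I)*(I + I)) = 7*((I + 1/I)*(2*I)) = 7*(2*I*(I + 1/I)) = 14*I*(I + 1/I))
c(K)*(3642/z) = (14 + 14*3²)*(3642/(-2224)) = (14 + 14*9)*(3642*(-1/2224)) = (14 + 126)*(-1821/1112) = 140*(-1821/1112) = -63735/278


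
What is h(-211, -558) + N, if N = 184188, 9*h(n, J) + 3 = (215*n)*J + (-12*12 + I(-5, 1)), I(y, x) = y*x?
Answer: 26971210/9 ≈ 2.9968e+6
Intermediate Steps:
I(y, x) = x*y
h(n, J) = -152/9 + 215*J*n/9 (h(n, J) = -⅓ + ((215*n)*J + (-12*12 + 1*(-5)))/9 = -⅓ + (215*J*n + (-144 - 5))/9 = -⅓ + (215*J*n - 149)/9 = -⅓ + (-149 + 215*J*n)/9 = -⅓ + (-149/9 + 215*J*n/9) = -152/9 + 215*J*n/9)
h(-211, -558) + N = (-152/9 + (215/9)*(-558)*(-211)) + 184188 = (-152/9 + 2812630) + 184188 = 25313518/9 + 184188 = 26971210/9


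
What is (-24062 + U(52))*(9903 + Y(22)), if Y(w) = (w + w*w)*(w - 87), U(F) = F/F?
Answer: 553090207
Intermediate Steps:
U(F) = 1
Y(w) = (-87 + w)*(w + w**2) (Y(w) = (w + w**2)*(-87 + w) = (-87 + w)*(w + w**2))
(-24062 + U(52))*(9903 + Y(22)) = (-24062 + 1)*(9903 + 22*(-87 + 22**2 - 86*22)) = -24061*(9903 + 22*(-87 + 484 - 1892)) = -24061*(9903 + 22*(-1495)) = -24061*(9903 - 32890) = -24061*(-22987) = 553090207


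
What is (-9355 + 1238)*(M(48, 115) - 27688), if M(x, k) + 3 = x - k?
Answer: 225311686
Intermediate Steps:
M(x, k) = -3 + x - k (M(x, k) = -3 + (x - k) = -3 + x - k)
(-9355 + 1238)*(M(48, 115) - 27688) = (-9355 + 1238)*((-3 + 48 - 1*115) - 27688) = -8117*((-3 + 48 - 115) - 27688) = -8117*(-70 - 27688) = -8117*(-27758) = 225311686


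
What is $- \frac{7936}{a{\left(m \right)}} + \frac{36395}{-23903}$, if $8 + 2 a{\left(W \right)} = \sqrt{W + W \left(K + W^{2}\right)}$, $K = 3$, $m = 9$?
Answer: $- \frac{3060620223}{16756003} - \frac{47616 \sqrt{85}}{701} \approx -808.9$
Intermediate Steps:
$a{\left(W \right)} = -4 + \frac{\sqrt{W + W \left(3 + W^{2}\right)}}{2}$
$- \frac{7936}{a{\left(m \right)}} + \frac{36395}{-23903} = - \frac{7936}{-4 + \frac{\sqrt{9 \left(4 + 9^{2}\right)}}{2}} + \frac{36395}{-23903} = - \frac{7936}{-4 + \frac{\sqrt{9 \left(4 + 81\right)}}{2}} + 36395 \left(- \frac{1}{23903}\right) = - \frac{7936}{-4 + \frac{\sqrt{9 \cdot 85}}{2}} - \frac{36395}{23903} = - \frac{7936}{-4 + \frac{\sqrt{765}}{2}} - \frac{36395}{23903} = - \frac{7936}{-4 + \frac{3 \sqrt{85}}{2}} - \frac{36395}{23903} = - \frac{36395}{23903} - \frac{7936}{-4 + \frac{3 \sqrt{85}}{2}}$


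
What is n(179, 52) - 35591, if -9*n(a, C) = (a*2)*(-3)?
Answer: -106415/3 ≈ -35472.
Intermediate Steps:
n(a, C) = 2*a/3 (n(a, C) = -a*2*(-3)/9 = -2*a*(-3)/9 = -(-2)*a/3 = 2*a/3)
n(179, 52) - 35591 = (⅔)*179 - 35591 = 358/3 - 35591 = -106415/3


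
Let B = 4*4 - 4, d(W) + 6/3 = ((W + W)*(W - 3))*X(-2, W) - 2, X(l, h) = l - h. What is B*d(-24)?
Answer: 342096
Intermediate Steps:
d(W) = -4 + 2*W*(-3 + W)*(-2 - W) (d(W) = -2 + (((W + W)*(W - 3))*(-2 - W) - 2) = -2 + (((2*W)*(-3 + W))*(-2 - W) - 2) = -2 + ((2*W*(-3 + W))*(-2 - W) - 2) = -2 + (2*W*(-3 + W)*(-2 - W) - 2) = -2 + (-2 + 2*W*(-3 + W)*(-2 - W)) = -4 + 2*W*(-3 + W)*(-2 - W))
B = 12 (B = 16 - 4 = 12)
B*d(-24) = 12*(-4 - 2*(-24)**3 + 2*(-24)**2 + 12*(-24)) = 12*(-4 - 2*(-13824) + 2*576 - 288) = 12*(-4 + 27648 + 1152 - 288) = 12*28508 = 342096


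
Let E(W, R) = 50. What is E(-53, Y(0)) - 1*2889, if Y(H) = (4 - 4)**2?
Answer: -2839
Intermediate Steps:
Y(H) = 0 (Y(H) = 0**2 = 0)
E(-53, Y(0)) - 1*2889 = 50 - 1*2889 = 50 - 2889 = -2839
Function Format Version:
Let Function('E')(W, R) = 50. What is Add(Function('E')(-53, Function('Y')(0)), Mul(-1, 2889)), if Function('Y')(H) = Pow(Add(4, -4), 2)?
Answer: -2839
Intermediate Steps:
Function('Y')(H) = 0 (Function('Y')(H) = Pow(0, 2) = 0)
Add(Function('E')(-53, Function('Y')(0)), Mul(-1, 2889)) = Add(50, Mul(-1, 2889)) = Add(50, -2889) = -2839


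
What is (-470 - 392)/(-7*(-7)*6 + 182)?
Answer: -431/238 ≈ -1.8109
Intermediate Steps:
(-470 - 392)/(-7*(-7)*6 + 182) = -862/(49*6 + 182) = -862/(294 + 182) = -862/476 = -862*1/476 = -431/238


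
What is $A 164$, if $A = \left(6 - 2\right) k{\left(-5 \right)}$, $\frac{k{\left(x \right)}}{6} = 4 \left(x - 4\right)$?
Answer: $-141696$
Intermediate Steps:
$k{\left(x \right)} = -96 + 24 x$ ($k{\left(x \right)} = 6 \cdot 4 \left(x - 4\right) = 6 \cdot 4 \left(-4 + x\right) = 6 \left(-16 + 4 x\right) = -96 + 24 x$)
$A = -864$ ($A = \left(6 - 2\right) \left(-96 + 24 \left(-5\right)\right) = 4 \left(-96 - 120\right) = 4 \left(-216\right) = -864$)
$A 164 = \left(-864\right) 164 = -141696$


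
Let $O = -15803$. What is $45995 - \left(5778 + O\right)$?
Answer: $56020$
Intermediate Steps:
$45995 - \left(5778 + O\right) = 45995 - -10025 = 45995 + \left(-5778 + 15803\right) = 45995 + 10025 = 56020$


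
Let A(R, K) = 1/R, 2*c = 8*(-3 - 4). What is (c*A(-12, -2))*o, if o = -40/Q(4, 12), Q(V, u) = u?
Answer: -70/9 ≈ -7.7778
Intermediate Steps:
c = -28 (c = (8*(-3 - 4))/2 = (8*(-7))/2 = (1/2)*(-56) = -28)
o = -10/3 (o = -40/12 = -40*1/12 = -10/3 ≈ -3.3333)
(c*A(-12, -2))*o = -28/(-12)*(-10/3) = -28*(-1/12)*(-10/3) = (7/3)*(-10/3) = -70/9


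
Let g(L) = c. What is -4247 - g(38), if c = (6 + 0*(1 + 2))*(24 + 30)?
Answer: -4571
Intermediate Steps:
c = 324 (c = (6 + 0*3)*54 = (6 + 0)*54 = 6*54 = 324)
g(L) = 324
-4247 - g(38) = -4247 - 1*324 = -4247 - 324 = -4571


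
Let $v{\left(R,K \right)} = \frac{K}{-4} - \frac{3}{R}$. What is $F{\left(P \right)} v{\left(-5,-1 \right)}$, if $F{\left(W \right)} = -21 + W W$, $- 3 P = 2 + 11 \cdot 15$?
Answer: $\frac{23545}{9} \approx 2616.1$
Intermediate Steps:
$v{\left(R,K \right)} = - \frac{3}{R} - \frac{K}{4}$ ($v{\left(R,K \right)} = K \left(- \frac{1}{4}\right) - \frac{3}{R} = - \frac{K}{4} - \frac{3}{R} = - \frac{3}{R} - \frac{K}{4}$)
$P = - \frac{167}{3}$ ($P = - \frac{2 + 11 \cdot 15}{3} = - \frac{2 + 165}{3} = \left(- \frac{1}{3}\right) 167 = - \frac{167}{3} \approx -55.667$)
$F{\left(W \right)} = -21 + W^{2}$
$F{\left(P \right)} v{\left(-5,-1 \right)} = \left(-21 + \left(- \frac{167}{3}\right)^{2}\right) \left(- \frac{3}{-5} - - \frac{1}{4}\right) = \left(-21 + \frac{27889}{9}\right) \left(\left(-3\right) \left(- \frac{1}{5}\right) + \frac{1}{4}\right) = \frac{27700 \left(\frac{3}{5} + \frac{1}{4}\right)}{9} = \frac{27700}{9} \cdot \frac{17}{20} = \frac{23545}{9}$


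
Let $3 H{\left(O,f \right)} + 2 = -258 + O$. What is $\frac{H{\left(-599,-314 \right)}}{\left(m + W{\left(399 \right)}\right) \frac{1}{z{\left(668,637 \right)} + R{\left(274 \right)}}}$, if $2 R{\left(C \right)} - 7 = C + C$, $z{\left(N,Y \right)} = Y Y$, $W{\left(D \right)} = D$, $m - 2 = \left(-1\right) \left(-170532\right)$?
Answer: $- \frac{697587887}{1025598} \approx -680.18$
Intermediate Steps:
$m = 170534$ ($m = 2 - -170532 = 2 + 170532 = 170534$)
$z{\left(N,Y \right)} = Y^{2}$
$R{\left(C \right)} = \frac{7}{2} + C$ ($R{\left(C \right)} = \frac{7}{2} + \frac{C + C}{2} = \frac{7}{2} + \frac{2 C}{2} = \frac{7}{2} + C$)
$H{\left(O,f \right)} = - \frac{260}{3} + \frac{O}{3}$ ($H{\left(O,f \right)} = - \frac{2}{3} + \frac{-258 + O}{3} = - \frac{2}{3} + \left(-86 + \frac{O}{3}\right) = - \frac{260}{3} + \frac{O}{3}$)
$\frac{H{\left(-599,-314 \right)}}{\left(m + W{\left(399 \right)}\right) \frac{1}{z{\left(668,637 \right)} + R{\left(274 \right)}}} = \frac{- \frac{260}{3} + \frac{1}{3} \left(-599\right)}{\left(170534 + 399\right) \frac{1}{637^{2} + \left(\frac{7}{2} + 274\right)}} = \frac{- \frac{260}{3} - \frac{599}{3}}{170933 \frac{1}{405769 + \frac{555}{2}}} = - \frac{859}{3 \frac{170933}{\frac{812093}{2}}} = - \frac{859}{3 \cdot 170933 \cdot \frac{2}{812093}} = - \frac{859}{3 \cdot \frac{341866}{812093}} = \left(- \frac{859}{3}\right) \frac{812093}{341866} = - \frac{697587887}{1025598}$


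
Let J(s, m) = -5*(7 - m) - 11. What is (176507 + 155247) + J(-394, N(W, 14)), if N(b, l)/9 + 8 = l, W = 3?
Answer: 331978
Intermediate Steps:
N(b, l) = -72 + 9*l
J(s, m) = -46 + 5*m (J(s, m) = (-35 + 5*m) - 11 = -46 + 5*m)
(176507 + 155247) + J(-394, N(W, 14)) = (176507 + 155247) + (-46 + 5*(-72 + 9*14)) = 331754 + (-46 + 5*(-72 + 126)) = 331754 + (-46 + 5*54) = 331754 + (-46 + 270) = 331754 + 224 = 331978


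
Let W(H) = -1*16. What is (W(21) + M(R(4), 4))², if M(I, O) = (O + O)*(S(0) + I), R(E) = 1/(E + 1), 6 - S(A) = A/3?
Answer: 28224/25 ≈ 1129.0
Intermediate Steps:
S(A) = 6 - A/3
R(E) = 1/(1 + E)
M(I, O) = 2*O*(6 + I) (M(I, O) = (O + O)*((6 - ⅓*0) + I) = (2*O)*((6 + 0) + I) = (2*O)*(6 + I) = 2*O*(6 + I))
W(H) = -16
(W(21) + M(R(4), 4))² = (-16 + 2*4*(6 + 1/(1 + 4)))² = (-16 + 2*4*(6 + 1/5))² = (-16 + 2*4*(6 + ⅕))² = (-16 + 2*4*(31/5))² = (-16 + 248/5)² = (168/5)² = 28224/25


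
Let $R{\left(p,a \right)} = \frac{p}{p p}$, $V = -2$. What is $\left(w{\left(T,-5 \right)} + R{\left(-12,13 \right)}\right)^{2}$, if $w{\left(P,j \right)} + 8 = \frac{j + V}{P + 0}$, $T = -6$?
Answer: $\frac{6889}{144} \approx 47.84$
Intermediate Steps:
$w{\left(P,j \right)} = -8 + \frac{-2 + j}{P}$ ($w{\left(P,j \right)} = -8 + \frac{j - 2}{P + 0} = -8 + \frac{-2 + j}{P}$)
$R{\left(p,a \right)} = \frac{1}{p}$ ($R{\left(p,a \right)} = \frac{p}{p^{2}} = \frac{1}{p}$)
$\left(w{\left(T,-5 \right)} + R{\left(-12,13 \right)}\right)^{2} = \left(\frac{-2 - 5 - -48}{-6} + \frac{1}{-12}\right)^{2} = \left(- \frac{-2 - 5 + 48}{6} - \frac{1}{12}\right)^{2} = \left(\left(- \frac{1}{6}\right) 41 - \frac{1}{12}\right)^{2} = \left(- \frac{41}{6} - \frac{1}{12}\right)^{2} = \left(- \frac{83}{12}\right)^{2} = \frac{6889}{144}$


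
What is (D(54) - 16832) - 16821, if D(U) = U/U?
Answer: -33652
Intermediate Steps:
D(U) = 1
(D(54) - 16832) - 16821 = (1 - 16832) - 16821 = -16831 - 16821 = -33652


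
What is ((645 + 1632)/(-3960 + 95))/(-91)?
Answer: 2277/351715 ≈ 0.0064740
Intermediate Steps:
((645 + 1632)/(-3960 + 95))/(-91) = (2277/(-3865))*(-1/91) = (2277*(-1/3865))*(-1/91) = -2277/3865*(-1/91) = 2277/351715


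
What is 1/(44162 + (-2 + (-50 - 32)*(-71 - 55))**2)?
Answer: 1/106753062 ≈ 9.3674e-9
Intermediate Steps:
1/(44162 + (-2 + (-50 - 32)*(-71 - 55))**2) = 1/(44162 + (-2 - 82*(-126))**2) = 1/(44162 + (-2 + 10332)**2) = 1/(44162 + 10330**2) = 1/(44162 + 106708900) = 1/106753062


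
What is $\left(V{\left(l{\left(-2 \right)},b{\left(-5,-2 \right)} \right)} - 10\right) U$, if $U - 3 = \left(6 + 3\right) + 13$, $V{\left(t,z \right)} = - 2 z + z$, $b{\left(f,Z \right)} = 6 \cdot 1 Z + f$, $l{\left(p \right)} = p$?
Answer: $175$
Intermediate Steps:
$b{\left(f,Z \right)} = f + 6 Z$ ($b{\left(f,Z \right)} = 6 Z + f = f + 6 Z$)
$V{\left(t,z \right)} = - z$
$U = 25$ ($U = 3 + \left(\left(6 + 3\right) + 13\right) = 3 + \left(9 + 13\right) = 3 + 22 = 25$)
$\left(V{\left(l{\left(-2 \right)},b{\left(-5,-2 \right)} \right)} - 10\right) U = \left(- (-5 + 6 \left(-2\right)) - 10\right) 25 = \left(- (-5 - 12) - 10\right) 25 = \left(\left(-1\right) \left(-17\right) - 10\right) 25 = \left(17 - 10\right) 25 = 7 \cdot 25 = 175$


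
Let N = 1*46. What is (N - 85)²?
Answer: 1521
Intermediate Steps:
N = 46
(N - 85)² = (46 - 85)² = (-39)² = 1521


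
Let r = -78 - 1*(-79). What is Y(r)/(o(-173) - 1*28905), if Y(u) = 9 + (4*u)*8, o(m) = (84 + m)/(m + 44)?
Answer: -5289/3728656 ≈ -0.0014185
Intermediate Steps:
r = 1 (r = -78 + 79 = 1)
o(m) = (84 + m)/(44 + m)
Y(u) = 9 + 32*u
Y(r)/(o(-173) - 1*28905) = (9 + 32*1)/((84 - 173)/(44 - 173) - 1*28905) = (9 + 32)/(-89/(-129) - 28905) = 41/(-1/129*(-89) - 28905) = 41/(89/129 - 28905) = 41/(-3728656/129) = 41*(-129/3728656) = -5289/3728656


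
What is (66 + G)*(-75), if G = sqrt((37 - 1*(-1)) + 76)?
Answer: -4950 - 75*sqrt(114) ≈ -5750.8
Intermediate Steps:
G = sqrt(114) (G = sqrt((37 + 1) + 76) = sqrt(38 + 76) = sqrt(114) ≈ 10.677)
(66 + G)*(-75) = (66 + sqrt(114))*(-75) = -4950 - 75*sqrt(114)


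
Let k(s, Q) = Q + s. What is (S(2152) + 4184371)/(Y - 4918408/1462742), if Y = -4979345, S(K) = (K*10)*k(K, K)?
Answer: -70801430874321/3641750991199 ≈ -19.442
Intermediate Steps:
S(K) = 20*K² (S(K) = (K*10)*(K + K) = (10*K)*(2*K) = 20*K²)
(S(2152) + 4184371)/(Y - 4918408/1462742) = (20*2152² + 4184371)/(-4979345 - 4918408/1462742) = (20*4631104 + 4184371)/(-4979345 - 4918408*1/1462742) = (92622080 + 4184371)/(-4979345 - 2459204/731371) = 96806451/(-3641750991199/731371) = 96806451*(-731371/3641750991199) = -70801430874321/3641750991199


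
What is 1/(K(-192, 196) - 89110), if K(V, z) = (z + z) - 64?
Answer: -1/88782 ≈ -1.1264e-5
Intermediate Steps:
K(V, z) = -64 + 2*z (K(V, z) = 2*z - 64 = -64 + 2*z)
1/(K(-192, 196) - 89110) = 1/((-64 + 2*196) - 89110) = 1/((-64 + 392) - 89110) = 1/(328 - 89110) = 1/(-88782) = -1/88782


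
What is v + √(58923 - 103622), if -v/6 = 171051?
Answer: -1026306 + I*√44699 ≈ -1.0263e+6 + 211.42*I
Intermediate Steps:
v = -1026306 (v = -6*171051 = -1026306)
v + √(58923 - 103622) = -1026306 + √(58923 - 103622) = -1026306 + √(-44699) = -1026306 + I*√44699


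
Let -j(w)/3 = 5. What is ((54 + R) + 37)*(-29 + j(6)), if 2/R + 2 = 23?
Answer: -84172/21 ≈ -4008.2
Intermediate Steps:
R = 2/21 (R = 2/(-2 + 23) = 2/21 ≈ 0.095238)
j(w) = -15 (j(w) = -3*5 = -15)
((54 + R) + 37)*(-29 + j(6)) = ((54 + 2/21) + 37)*(-29 - 15) = (1136/21 + 37)*(-44) = (1913/21)*(-44) = -84172/21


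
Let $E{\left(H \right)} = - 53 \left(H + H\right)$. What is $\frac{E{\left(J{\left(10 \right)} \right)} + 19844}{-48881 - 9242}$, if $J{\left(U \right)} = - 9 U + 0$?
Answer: $- \frac{29384}{58123} \approx -0.50555$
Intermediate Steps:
$J{\left(U \right)} = - 9 U$
$E{\left(H \right)} = - 106 H$ ($E{\left(H \right)} = - 53 \cdot 2 H = - 106 H$)
$\frac{E{\left(J{\left(10 \right)} \right)} + 19844}{-48881 - 9242} = \frac{- 106 \left(\left(-9\right) 10\right) + 19844}{-48881 - 9242} = \frac{\left(-106\right) \left(-90\right) + 19844}{-58123} = \left(9540 + 19844\right) \left(- \frac{1}{58123}\right) = 29384 \left(- \frac{1}{58123}\right) = - \frac{29384}{58123}$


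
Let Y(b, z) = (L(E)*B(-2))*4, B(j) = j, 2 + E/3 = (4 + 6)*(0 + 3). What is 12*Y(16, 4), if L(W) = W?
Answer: -8064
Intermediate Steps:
E = 84 (E = -6 + 3*((4 + 6)*(0 + 3)) = -6 + 3*(10*3) = -6 + 3*30 = -6 + 90 = 84)
Y(b, z) = -672 (Y(b, z) = (84*(-2))*4 = -168*4 = -672)
12*Y(16, 4) = 12*(-672) = -8064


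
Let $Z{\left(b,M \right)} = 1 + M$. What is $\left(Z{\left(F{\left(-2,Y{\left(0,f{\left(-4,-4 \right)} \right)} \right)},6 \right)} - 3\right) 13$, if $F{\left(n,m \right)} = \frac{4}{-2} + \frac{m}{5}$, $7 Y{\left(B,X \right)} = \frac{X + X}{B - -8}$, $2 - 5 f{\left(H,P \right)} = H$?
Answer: $52$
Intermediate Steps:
$f{\left(H,P \right)} = \frac{2}{5} - \frac{H}{5}$
$Y{\left(B,X \right)} = \frac{2 X}{7 \left(8 + B\right)}$ ($Y{\left(B,X \right)} = \frac{\left(X + X\right) \frac{1}{B - -8}}{7} = \frac{2 X \frac{1}{B + 8}}{7} = \frac{2 X \frac{1}{8 + B}}{7} = \frac{2 X}{7 \left(8 + B\right)}$)
$F{\left(n,m \right)} = -2 + \frac{m}{5}$ ($F{\left(n,m \right)} = 4 \left(- \frac{1}{2}\right) + m \frac{1}{5} = -2 + \frac{m}{5}$)
$\left(Z{\left(F{\left(-2,Y{\left(0,f{\left(-4,-4 \right)} \right)} \right)},6 \right)} - 3\right) 13 = \left(\left(1 + 6\right) - 3\right) 13 = \left(7 - 3\right) 13 = 4 \cdot 13 = 52$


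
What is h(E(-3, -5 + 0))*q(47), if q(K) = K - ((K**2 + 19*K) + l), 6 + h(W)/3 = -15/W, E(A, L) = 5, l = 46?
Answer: 83727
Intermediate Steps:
h(W) = -18 - 45/W (h(W) = -18 + 3*(-15/W) = -18 - 45/W)
q(K) = -46 - K**2 - 18*K (q(K) = K - ((K**2 + 19*K) + 46) = K - (46 + K**2 + 19*K) = K + (-46 - K**2 - 19*K) = -46 - K**2 - 18*K)
h(E(-3, -5 + 0))*q(47) = (-18 - 45/5)*(-46 - 1*47**2 - 18*47) = (-18 - 45*1/5)*(-46 - 1*2209 - 846) = (-18 - 9)*(-46 - 2209 - 846) = -27*(-3101) = 83727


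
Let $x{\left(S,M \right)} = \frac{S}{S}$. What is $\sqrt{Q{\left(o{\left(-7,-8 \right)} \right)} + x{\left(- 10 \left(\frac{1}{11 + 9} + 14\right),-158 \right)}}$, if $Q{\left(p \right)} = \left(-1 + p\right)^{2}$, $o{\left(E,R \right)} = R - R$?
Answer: $\sqrt{2} \approx 1.4142$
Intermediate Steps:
$o{\left(E,R \right)} = 0$
$x{\left(S,M \right)} = 1$
$\sqrt{Q{\left(o{\left(-7,-8 \right)} \right)} + x{\left(- 10 \left(\frac{1}{11 + 9} + 14\right),-158 \right)}} = \sqrt{\left(-1 + 0\right)^{2} + 1} = \sqrt{\left(-1\right)^{2} + 1} = \sqrt{1 + 1} = \sqrt{2}$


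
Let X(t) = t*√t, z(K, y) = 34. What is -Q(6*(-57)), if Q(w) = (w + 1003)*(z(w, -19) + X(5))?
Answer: -22474 - 3305*√5 ≈ -29864.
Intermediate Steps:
X(t) = t^(3/2)
Q(w) = (34 + 5*√5)*(1003 + w) (Q(w) = (w + 1003)*(34 + 5^(3/2)) = (1003 + w)*(34 + 5*√5) = (34 + 5*√5)*(1003 + w))
-Q(6*(-57)) = -(34102 + 34*(6*(-57)) + 5015*√5 + 5*(6*(-57))*√5) = -(34102 + 34*(-342) + 5015*√5 + 5*(-342)*√5) = -(34102 - 11628 + 5015*√5 - 1710*√5) = -(22474 + 3305*√5) = -22474 - 3305*√5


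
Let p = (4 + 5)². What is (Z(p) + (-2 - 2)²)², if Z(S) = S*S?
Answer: 43256929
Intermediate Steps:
p = 81 (p = 9² = 81)
Z(S) = S²
(Z(p) + (-2 - 2)²)² = (81² + (-2 - 2)²)² = (6561 + (-4)²)² = (6561 + 16)² = 6577² = 43256929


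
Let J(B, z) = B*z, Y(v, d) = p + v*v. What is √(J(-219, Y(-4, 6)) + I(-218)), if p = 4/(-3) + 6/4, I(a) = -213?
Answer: I*√15014/2 ≈ 61.266*I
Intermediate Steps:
p = ⅙ (p = 4*(-⅓) + 6*(¼) = -4/3 + 3/2 = ⅙ ≈ 0.16667)
Y(v, d) = ⅙ + v² (Y(v, d) = ⅙ + v*v = ⅙ + v²)
√(J(-219, Y(-4, 6)) + I(-218)) = √(-219*(⅙ + (-4)²) - 213) = √(-219*(⅙ + 16) - 213) = √(-219*97/6 - 213) = √(-7081/2 - 213) = √(-7507/2) = I*√15014/2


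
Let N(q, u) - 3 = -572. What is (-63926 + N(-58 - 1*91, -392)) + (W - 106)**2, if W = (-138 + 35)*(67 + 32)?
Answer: 106087314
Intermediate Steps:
N(q, u) = -569 (N(q, u) = 3 - 572 = -569)
W = -10197 (W = -103*99 = -10197)
(-63926 + N(-58 - 1*91, -392)) + (W - 106)**2 = (-63926 - 569) + (-10197 - 106)**2 = -64495 + (-10303)**2 = -64495 + 106151809 = 106087314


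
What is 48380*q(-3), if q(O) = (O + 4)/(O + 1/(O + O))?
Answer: -290280/19 ≈ -15278.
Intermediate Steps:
q(O) = (4 + O)/(O + 1/(2*O))
48380*q(-3) = 48380*(2*(-3)*(4 - 3)/(1 + 2*(-3)²)) = 48380*(2*(-3)*1/(1 + 2*9)) = 48380*(2*(-3)*1/(1 + 18)) = 48380*(2*(-3)*1/19) = 48380*(2*(-3)*(1/19)*1) = 48380*(-6/19) = -290280/19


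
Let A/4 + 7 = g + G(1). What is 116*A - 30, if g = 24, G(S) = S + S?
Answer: 8786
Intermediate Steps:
G(S) = 2*S
A = 76 (A = -28 + 4*(24 + 2*1) = -28 + 4*(24 + 2) = -28 + 4*26 = -28 + 104 = 76)
116*A - 30 = 116*76 - 30 = 8816 - 30 = 8786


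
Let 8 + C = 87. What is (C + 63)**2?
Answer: 20164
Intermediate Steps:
C = 79 (C = -8 + 87 = 79)
(C + 63)**2 = (79 + 63)**2 = 142**2 = 20164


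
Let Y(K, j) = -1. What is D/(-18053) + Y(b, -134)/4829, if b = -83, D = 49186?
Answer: -237537247/87177937 ≈ -2.7247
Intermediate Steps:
D/(-18053) + Y(b, -134)/4829 = 49186/(-18053) - 1/4829 = 49186*(-1/18053) - 1*1/4829 = -49186/18053 - 1/4829 = -237537247/87177937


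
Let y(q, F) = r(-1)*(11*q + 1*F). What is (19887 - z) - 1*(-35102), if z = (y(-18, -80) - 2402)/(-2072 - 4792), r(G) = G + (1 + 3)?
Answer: 94360315/1716 ≈ 54989.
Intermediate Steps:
r(G) = 4 + G (r(G) = G + 4 = 4 + G)
y(q, F) = 3*F + 33*q (y(q, F) = (4 - 1)*(11*q + 1*F) = 3*(11*q + F) = 3*(F + 11*q) = 3*F + 33*q)
z = 809/1716 (z = ((3*(-80) + 33*(-18)) - 2402)/(-2072 - 4792) = ((-240 - 594) - 2402)/(-6864) = (-834 - 2402)*(-1/6864) = -3236*(-1/6864) = 809/1716 ≈ 0.47145)
(19887 - z) - 1*(-35102) = (19887 - 1*809/1716) - 1*(-35102) = (19887 - 809/1716) + 35102 = 34125283/1716 + 35102 = 94360315/1716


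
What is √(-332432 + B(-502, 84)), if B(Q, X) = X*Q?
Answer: 10*I*√3746 ≈ 612.05*I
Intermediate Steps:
B(Q, X) = Q*X
√(-332432 + B(-502, 84)) = √(-332432 - 502*84) = √(-332432 - 42168) = √(-374600) = 10*I*√3746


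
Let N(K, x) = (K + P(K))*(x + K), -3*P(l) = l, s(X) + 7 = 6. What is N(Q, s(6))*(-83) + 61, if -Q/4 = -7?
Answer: -41771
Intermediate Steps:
Q = 28 (Q = -4*(-7) = 28)
s(X) = -1 (s(X) = -7 + 6 = -1)
P(l) = -l/3
N(K, x) = 2*K*(K + x)/3 (N(K, x) = (K - K/3)*(x + K) = (2*K/3)*(K + x) = 2*K*(K + x)/3)
N(Q, s(6))*(-83) + 61 = ((⅔)*28*(28 - 1))*(-83) + 61 = ((⅔)*28*27)*(-83) + 61 = 504*(-83) + 61 = -41832 + 61 = -41771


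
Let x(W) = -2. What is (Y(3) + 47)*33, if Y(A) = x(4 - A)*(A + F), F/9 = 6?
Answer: -2211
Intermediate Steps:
F = 54 (F = 9*6 = 54)
Y(A) = -108 - 2*A (Y(A) = -2*(A + 54) = -2*(54 + A) = -108 - 2*A)
(Y(3) + 47)*33 = ((-108 - 2*3) + 47)*33 = ((-108 - 6) + 47)*33 = (-114 + 47)*33 = -67*33 = -2211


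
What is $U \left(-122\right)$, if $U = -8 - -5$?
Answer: $366$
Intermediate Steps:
$U = -3$ ($U = -8 + 5 = -3$)
$U \left(-122\right) = \left(-3\right) \left(-122\right) = 366$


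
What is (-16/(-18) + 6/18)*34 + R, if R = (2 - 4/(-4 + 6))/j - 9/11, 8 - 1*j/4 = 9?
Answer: 4033/99 ≈ 40.737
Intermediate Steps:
j = -4 (j = 32 - 4*9 = 32 - 36 = -4)
R = -9/11 (R = (2 - 4/(-4 + 6))/(-4) - 9/11 = (2 - 4/2)*(-1/4) - 9*1/11 = (2 - 4*1/2)*(-1/4) - 9/11 = (2 - 2)*(-1/4) - 9/11 = 0*(-1/4) - 9/11 = 0 - 9/11 = -9/11 ≈ -0.81818)
(-16/(-18) + 6/18)*34 + R = (-16/(-18) + 6/18)*34 - 9/11 = (-16*(-1/18) + 6*(1/18))*34 - 9/11 = (8/9 + 1/3)*34 - 9/11 = (11/9)*34 - 9/11 = 374/9 - 9/11 = 4033/99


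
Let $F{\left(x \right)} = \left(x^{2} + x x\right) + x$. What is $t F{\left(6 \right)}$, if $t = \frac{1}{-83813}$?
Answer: $- \frac{78}{83813} \approx -0.00093064$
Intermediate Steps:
$t = - \frac{1}{83813} \approx -1.1931 \cdot 10^{-5}$
$F{\left(x \right)} = x + 2 x^{2}$ ($F{\left(x \right)} = \left(x^{2} + x^{2}\right) + x = 2 x^{2} + x = x + 2 x^{2}$)
$t F{\left(6 \right)} = - \frac{6 \left(1 + 2 \cdot 6\right)}{83813} = - \frac{6 \left(1 + 12\right)}{83813} = - \frac{6 \cdot 13}{83813} = \left(- \frac{1}{83813}\right) 78 = - \frac{78}{83813}$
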